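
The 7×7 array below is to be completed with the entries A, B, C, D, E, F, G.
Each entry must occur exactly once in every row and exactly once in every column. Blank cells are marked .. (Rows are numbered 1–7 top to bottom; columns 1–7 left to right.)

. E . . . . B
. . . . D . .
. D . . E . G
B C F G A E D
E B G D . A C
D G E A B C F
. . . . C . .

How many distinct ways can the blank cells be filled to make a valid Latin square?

9

Row 1, column 1: eliminating its row and column leaves {A, C, F, G}.
Row 1, column 3: eliminating its row and column leaves {A, C, D}.
Row 1, column 4: eliminating its row and column leaves {C, F}.
Row 1, column 5: eliminating its row and column leaves {F, G}.
Row 1, column 6: eliminating its row and column leaves {D, F, G}.
Row 2, column 1: eliminating its row and column leaves {A, C, F, G}.
Row 2, column 2: eliminating its row and column leaves {A, F}.
Row 2, column 3: eliminating its row and column leaves {A, B, C}.
Row 2, column 4: eliminating its row and column leaves {B, C, E, F}.
Row 2, column 6: eliminating its row and column leaves {B, F, G}.
Row 2, column 7: eliminating its row and column leaves {A, E}.
Row 3, column 1: eliminating its row and column leaves {A, C, F}.
Row 3, column 3: eliminating its row and column leaves {A, B, C}.
Row 3, column 4: eliminating its row and column leaves {B, C, F}.
Row 3, column 6: eliminating its row and column leaves {B, F}.
Row 5, column 5: eliminating its row and column leaves {F}.
Row 7, column 1: eliminating its row and column leaves {A, F, G}.
Row 7, column 2: eliminating its row and column leaves {A, F}.
Row 7, column 3: eliminating its row and column leaves {A, B, D}.
Row 7, column 4: eliminating its row and column leaves {B, E, F}.
Row 7, column 6: eliminating its row and column leaves {B, D, F, G}.
Row 7, column 7: eliminating its row and column leaves {A, E}.
Enumerating the assignments across these blanks that avoid any row or column repeat gives 9 completions.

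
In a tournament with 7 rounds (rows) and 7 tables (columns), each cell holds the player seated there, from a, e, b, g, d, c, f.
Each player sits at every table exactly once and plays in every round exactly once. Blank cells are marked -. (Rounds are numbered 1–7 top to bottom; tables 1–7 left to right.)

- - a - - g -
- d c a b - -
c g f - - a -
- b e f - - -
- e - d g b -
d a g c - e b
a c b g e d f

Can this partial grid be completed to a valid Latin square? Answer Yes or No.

Round 5, table 3: round 5 together with table 3 already contain {a, e, b, g, d, c, f} — every symbol — so nothing can go there. The grid has no valid completion.

No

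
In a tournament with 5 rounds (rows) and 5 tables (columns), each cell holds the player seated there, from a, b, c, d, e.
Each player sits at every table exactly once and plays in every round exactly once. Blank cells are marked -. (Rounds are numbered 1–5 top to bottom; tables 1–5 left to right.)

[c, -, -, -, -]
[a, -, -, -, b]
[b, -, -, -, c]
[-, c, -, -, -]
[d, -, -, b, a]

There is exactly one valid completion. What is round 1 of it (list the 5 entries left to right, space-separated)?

c b a d e

Round 4, table 1: round 4 has {c} and table 1 has {a, b, c, d}, leaving only e.
Round 4, table 5: round 4 has {c, e} and table 5 has {a, b, c}, leaving only d.
Round 1, table 5: round 1 has {c} and table 5 has {a, b, c, d}, leaving only e.
Round 4, table 4: round 4 has {c, d, e} and table 4 has {b}, leaving only a.
Round 1, table 4: round 1 has {c, e} and table 4 has {a, b}, leaving only d.
Round 3, table 4: round 3 has {b, c} and table 4 has {a, b, d}, leaving only e.
Round 2, table 4: round 2 has {a, b} and table 4 has {a, b, d, e}, leaving only c.
Round 4, table 3: round 4 has {a, c, d, e} and table 3 has {}, leaving only b.
Round 1, table 3: round 1 has {c, d, e} and table 3 has {b}, leaving only a.
Round 1, table 2: round 1 has {a, c, d, e} and table 2 has {c}, leaving only b.
So round 1 reads: c b a d e.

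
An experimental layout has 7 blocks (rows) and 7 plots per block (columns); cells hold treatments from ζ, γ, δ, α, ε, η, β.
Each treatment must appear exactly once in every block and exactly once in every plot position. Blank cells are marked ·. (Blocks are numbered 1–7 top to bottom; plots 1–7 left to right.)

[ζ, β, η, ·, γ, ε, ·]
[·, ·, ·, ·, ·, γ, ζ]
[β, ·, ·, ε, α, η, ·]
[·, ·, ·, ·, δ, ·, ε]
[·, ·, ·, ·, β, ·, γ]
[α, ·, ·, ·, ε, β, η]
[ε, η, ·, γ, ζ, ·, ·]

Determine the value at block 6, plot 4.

ζ

Block 2, plot 5: block 2 has {ζ, γ} and plot 5 has {ζ, γ, δ, α, ε, β}, leaving only η.
Block 2, plot 1: block 2 has {ζ, γ, η} and plot 1 has {ζ, α, ε, β}, leaving only δ.
Block 3, plot 7: block 3 has {α, ε, η, β} and plot 7 has {ζ, γ, ε, η}, leaving only δ.
Block 1, plot 7: block 1 has {ζ, γ, ε, η, β} and plot 7 has {ζ, γ, δ, ε, η}, leaving only α.
Block 1, plot 4: block 1 has {ζ, γ, α, ε, η, β} and plot 4 has {γ, ε}, leaving only δ.
Block 6 already has {α, ε, η, β} and plot 4 already has {γ, δ, ε}, so block 6, plot 4 must be ζ.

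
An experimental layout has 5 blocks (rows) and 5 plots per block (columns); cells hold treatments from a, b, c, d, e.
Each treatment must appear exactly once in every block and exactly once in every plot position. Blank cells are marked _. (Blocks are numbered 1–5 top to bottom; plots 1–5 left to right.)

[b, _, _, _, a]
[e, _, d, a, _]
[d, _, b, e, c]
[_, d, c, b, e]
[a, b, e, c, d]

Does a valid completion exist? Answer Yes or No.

Block 1, plot 3: block 1 together with plot 3 already contain {a, b, c, d, e} — every symbol — so nothing can go there. The grid has no valid completion.

No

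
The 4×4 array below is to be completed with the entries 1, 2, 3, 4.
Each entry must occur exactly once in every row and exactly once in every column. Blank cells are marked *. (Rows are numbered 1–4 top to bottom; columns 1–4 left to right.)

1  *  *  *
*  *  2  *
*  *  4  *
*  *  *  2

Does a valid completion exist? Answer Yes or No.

Yes

No row or column among the givens repeats a symbol, and propagating forced cells runs into no contradiction.
One valid completion exists (for instance, 1 2 3 4 / 4 3 2 1 / 2 1 4 3 / 3 4 1 2).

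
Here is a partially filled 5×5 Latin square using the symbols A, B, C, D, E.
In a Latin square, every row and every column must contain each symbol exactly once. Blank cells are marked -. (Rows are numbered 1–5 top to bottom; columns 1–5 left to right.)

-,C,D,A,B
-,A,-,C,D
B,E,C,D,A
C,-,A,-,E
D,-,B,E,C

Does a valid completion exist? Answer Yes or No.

No

Row 5, column 2: row 5 together with column 2 already contain {A, B, C, D, E} — every symbol — so nothing can go there. The grid has no valid completion.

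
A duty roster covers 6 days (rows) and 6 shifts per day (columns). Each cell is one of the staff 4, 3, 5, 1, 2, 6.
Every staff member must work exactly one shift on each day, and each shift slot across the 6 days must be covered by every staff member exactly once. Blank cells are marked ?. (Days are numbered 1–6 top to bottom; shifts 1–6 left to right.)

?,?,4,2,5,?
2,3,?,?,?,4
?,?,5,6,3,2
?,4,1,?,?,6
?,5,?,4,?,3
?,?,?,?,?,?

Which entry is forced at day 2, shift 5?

1

Day 1, shift 6: day 1 has {4, 5, 2} and shift 6 has {4, 3, 2, 6}, leaving only 1.
Day 1, shift 2: day 1 has {4, 5, 1, 2} and shift 2 has {4, 3, 5}, leaving only 6.
Day 1, shift 1: day 1 has {4, 5, 1, 2, 6} and shift 1 has {2}, leaving only 3.
Day 2, shift 3: day 2 has {4, 3, 2} and shift 3 has {4, 5, 1}, leaving only 6.
Day 2 already has {4, 3, 2, 6} and shift 5 already has {3, 5}, so day 2, shift 5 must be 1.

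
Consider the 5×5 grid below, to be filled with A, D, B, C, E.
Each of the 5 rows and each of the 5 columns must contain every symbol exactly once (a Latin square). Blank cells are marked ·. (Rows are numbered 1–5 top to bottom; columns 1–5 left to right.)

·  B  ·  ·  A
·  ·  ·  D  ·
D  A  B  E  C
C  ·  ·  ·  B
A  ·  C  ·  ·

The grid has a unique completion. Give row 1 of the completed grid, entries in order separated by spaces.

E B D C A

Row 1, column 1: row 1 has {A, B} and column 1 has {A, D, C}, leaving only E.
Row 1, column 3: row 1 has {A, B, E} and column 3 has {B, C}, leaving only D.
Row 1, column 4: row 1 has {A, D, B, E} and column 4 has {D, E}, leaving only C.
So row 1 reads: E B D C A.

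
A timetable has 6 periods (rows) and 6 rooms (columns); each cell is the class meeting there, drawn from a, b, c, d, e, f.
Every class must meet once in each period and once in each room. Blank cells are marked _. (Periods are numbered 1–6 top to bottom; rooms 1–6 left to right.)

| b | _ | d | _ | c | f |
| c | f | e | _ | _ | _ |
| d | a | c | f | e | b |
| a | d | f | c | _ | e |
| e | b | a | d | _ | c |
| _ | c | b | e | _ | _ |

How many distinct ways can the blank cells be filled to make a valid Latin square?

2

Period 1, room 2: eliminating its period and room leaves {e}.
Period 1, room 4: eliminating its period and room leaves {a}.
Period 2, room 4: eliminating its period and room leaves {a, b}.
Period 2, room 5: eliminating its period and room leaves {a, b, d}.
Period 2, room 6: eliminating its period and room leaves {a, d}.
Period 4, room 5: eliminating its period and room leaves {b}.
Period 5, room 5: eliminating its period and room leaves {f}.
Period 6, room 1: eliminating its period and room leaves {f}.
Period 6, room 5: eliminating its period and room leaves {a, d, f}.
Period 6, room 6: eliminating its period and room leaves {a, d}.
Enumerating the assignments across these blanks that avoid any period or room repeat gives 2 completions.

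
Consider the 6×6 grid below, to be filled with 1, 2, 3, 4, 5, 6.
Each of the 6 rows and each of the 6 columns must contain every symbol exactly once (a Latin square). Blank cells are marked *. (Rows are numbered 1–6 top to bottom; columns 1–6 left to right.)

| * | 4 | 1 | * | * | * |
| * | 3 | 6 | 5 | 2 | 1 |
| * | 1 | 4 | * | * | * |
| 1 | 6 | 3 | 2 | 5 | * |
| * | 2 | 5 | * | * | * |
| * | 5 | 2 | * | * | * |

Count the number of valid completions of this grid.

16

Row 1, column 1: eliminating its row and column leaves {2, 3, 5, 6}.
Row 1, column 4: eliminating its row and column leaves {3, 6}.
Row 1, column 5: eliminating its row and column leaves {3, 6}.
Row 1, column 6: eliminating its row and column leaves {2, 3, 5, 6}.
Row 2, column 1: eliminating its row and column leaves {4}.
Row 3, column 1: eliminating its row and column leaves {2, 3, 5, 6}.
Row 3, column 4: eliminating its row and column leaves {3, 6}.
Row 3, column 5: eliminating its row and column leaves {3, 6}.
Row 3, column 6: eliminating its row and column leaves {2, 3, 5, 6}.
Row 4, column 6: eliminating its row and column leaves {4}.
Row 5, column 1: eliminating its row and column leaves {3, 4, 6}.
Row 5, column 4: eliminating its row and column leaves {1, 3, 4, 6}.
Row 5, column 5: eliminating its row and column leaves {1, 3, 4, 6}.
Row 5, column 6: eliminating its row and column leaves {3, 4, 6}.
Row 6, column 1: eliminating its row and column leaves {3, 4, 6}.
Row 6, column 4: eliminating its row and column leaves {1, 3, 4, 6}.
Row 6, column 5: eliminating its row and column leaves {1, 3, 4, 6}.
Row 6, column 6: eliminating its row and column leaves {3, 4, 6}.
Enumerating the assignments across these blanks that avoid any row or column repeat gives 16 completions.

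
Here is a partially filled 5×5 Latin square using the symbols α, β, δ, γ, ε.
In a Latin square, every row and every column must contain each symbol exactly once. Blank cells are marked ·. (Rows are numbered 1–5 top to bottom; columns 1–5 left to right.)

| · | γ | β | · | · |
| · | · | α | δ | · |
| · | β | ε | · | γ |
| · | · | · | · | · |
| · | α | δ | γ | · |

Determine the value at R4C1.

ε

Row 2, column 2: row 2 has {α, δ} and column 2 has {α, β, γ}, leaving only ε.
Row 2, column 5: row 2 has {α, δ, ε} and column 5 has {γ}, leaving only β.
Row 2, column 1: row 2 has {α, β, δ, ε} and column 1 has {}, leaving only γ.
Row 3, column 4: row 3 has {β, γ, ε} and column 4 has {δ, γ}, leaving only α.
Row 1, column 4: row 1 has {β, γ} and column 4 has {α, δ, γ}, leaving only ε.
Row 3, column 1: row 3 has {α, β, γ, ε} and column 1 has {γ}, leaving only δ.
Row 1, column 1: row 1 has {β, γ, ε} and column 1 has {δ, γ}, leaving only α.
Row 1, column 5: row 1 has {α, β, γ, ε} and column 5 has {β, γ}, leaving only δ.
Row 4, column 2: row 4 has {} and column 2 has {α, β, γ, ε}, leaving only δ.
Row 4, column 3: row 4 has {δ} and column 3 has {α, β, δ, ε}, leaving only γ.
Row 4, column 4: row 4 has {δ, γ} and column 4 has {α, δ, γ, ε}, leaving only β.
Row 4 already has {β, δ, γ} and column 1 already has {α, δ, γ}, so row 4, column 1 must be ε.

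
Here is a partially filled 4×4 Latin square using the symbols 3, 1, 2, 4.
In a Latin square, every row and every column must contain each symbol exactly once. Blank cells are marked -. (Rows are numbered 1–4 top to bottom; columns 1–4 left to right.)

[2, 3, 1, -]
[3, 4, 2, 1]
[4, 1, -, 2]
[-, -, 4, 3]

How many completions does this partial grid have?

Row 1, column 4: eliminating its row and column leaves {4}.
Row 3, column 3: eliminating its row and column leaves {3}.
Row 4, column 1: eliminating its row and column leaves {1}.
Row 4, column 2: eliminating its row and column leaves {2}.
Only one assignment across all blanks avoids any row or column repeat, giving 1 completion.

1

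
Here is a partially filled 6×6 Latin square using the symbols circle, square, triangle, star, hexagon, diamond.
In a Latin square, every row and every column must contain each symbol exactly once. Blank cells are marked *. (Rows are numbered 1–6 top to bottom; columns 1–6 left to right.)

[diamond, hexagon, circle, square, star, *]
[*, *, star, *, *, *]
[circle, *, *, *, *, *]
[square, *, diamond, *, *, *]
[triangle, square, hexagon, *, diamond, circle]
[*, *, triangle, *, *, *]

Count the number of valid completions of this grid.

Row 1, column 6: eliminating its row and column leaves {triangle}.
Row 2, column 1: eliminating its row and column leaves {hexagon}.
Row 2, column 2: eliminating its row and column leaves {circle, triangle, diamond}.
Row 2, column 4: eliminating its row and column leaves {circle, triangle, hexagon, diamond}.
Row 2, column 5: eliminating its row and column leaves {circle, square, triangle, hexagon}.
Row 2, column 6: eliminating its row and column leaves {square, triangle, hexagon, diamond}.
Row 3, column 2: eliminating its row and column leaves {triangle, star, diamond}.
Row 3, column 3: eliminating its row and column leaves {square}.
Row 3, column 4: eliminating its row and column leaves {triangle, star, hexagon, diamond}.
Row 3, column 5: eliminating its row and column leaves {square, triangle, hexagon}.
Row 3, column 6: eliminating its row and column leaves {square, triangle, star, hexagon, diamond}.
Row 4, column 2: eliminating its row and column leaves {circle, triangle, star}.
Row 4, column 4: eliminating its row and column leaves {circle, triangle, star, hexagon}.
Row 4, column 5: eliminating its row and column leaves {circle, triangle, hexagon}.
Row 4, column 6: eliminating its row and column leaves {triangle, star, hexagon}.
Row 5, column 4: eliminating its row and column leaves {star}.
Row 6, column 1: eliminating its row and column leaves {star, hexagon}.
Row 6, column 2: eliminating its row and column leaves {circle, star, diamond}.
Row 6, column 4: eliminating its row and column leaves {circle, star, hexagon, diamond}.
Row 6, column 5: eliminating its row and column leaves {circle, square, hexagon}.
Row 6, column 6: eliminating its row and column leaves {square, star, hexagon, diamond}.
Enumerating the assignments across these blanks that avoid any row or column repeat gives 14 completions.

14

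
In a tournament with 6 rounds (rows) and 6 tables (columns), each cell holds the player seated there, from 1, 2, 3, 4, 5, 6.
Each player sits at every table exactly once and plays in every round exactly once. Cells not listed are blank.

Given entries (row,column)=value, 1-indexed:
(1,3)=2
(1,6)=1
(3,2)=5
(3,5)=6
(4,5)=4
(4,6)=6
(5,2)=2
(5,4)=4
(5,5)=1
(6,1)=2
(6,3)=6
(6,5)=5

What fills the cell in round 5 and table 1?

Round 1, table 5: round 1 has {1, 2} and table 5 has {1, 4, 5, 6}, leaving only 3.
Round 2, table 5: round 2 has {} and table 5 has {1, 3, 4, 5, 6}, leaving only 2.
Round 5, table 1 is narrowed to {3, 5, 6}.
If it were 3, then round 5, table 6 would be left with no valid symbol.
If it were 5, then round 5, table 6 would be left with no valid symbol.
So round 5, table 1 must be 6.

6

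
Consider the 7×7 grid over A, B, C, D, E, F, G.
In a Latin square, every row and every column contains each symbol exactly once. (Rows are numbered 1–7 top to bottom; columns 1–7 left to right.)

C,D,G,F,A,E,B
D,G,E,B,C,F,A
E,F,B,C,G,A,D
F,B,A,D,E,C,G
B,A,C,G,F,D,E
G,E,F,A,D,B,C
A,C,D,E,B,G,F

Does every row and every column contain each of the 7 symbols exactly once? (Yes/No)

Yes

Each row is a permutation of the 7 symbols, and so is each column.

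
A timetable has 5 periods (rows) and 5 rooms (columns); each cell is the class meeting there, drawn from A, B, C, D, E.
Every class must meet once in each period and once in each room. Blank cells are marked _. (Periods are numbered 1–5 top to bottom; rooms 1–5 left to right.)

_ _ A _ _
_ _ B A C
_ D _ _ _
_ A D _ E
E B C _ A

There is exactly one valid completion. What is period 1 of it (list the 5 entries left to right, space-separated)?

B C A E D

Period 2, room 1: period 2 has {A, B, C} and room 1 has {E}, leaving only D.
Period 2, room 2: period 2 has {A, B, C, D} and room 2 has {A, B, D}, leaving only E.
Period 1, room 2: period 1 has {A} and room 2 has {A, B, D, E}, leaving only C.
Period 1, room 1: period 1 has {A, C} and room 1 has {D, E}, leaving only B.
Period 1, room 5: period 1 has {A, B, C} and room 5 has {A, C, E}, leaving only D.
Period 1, room 4: period 1 has {A, B, C, D} and room 4 has {A}, leaving only E.
So period 1 reads: B C A E D.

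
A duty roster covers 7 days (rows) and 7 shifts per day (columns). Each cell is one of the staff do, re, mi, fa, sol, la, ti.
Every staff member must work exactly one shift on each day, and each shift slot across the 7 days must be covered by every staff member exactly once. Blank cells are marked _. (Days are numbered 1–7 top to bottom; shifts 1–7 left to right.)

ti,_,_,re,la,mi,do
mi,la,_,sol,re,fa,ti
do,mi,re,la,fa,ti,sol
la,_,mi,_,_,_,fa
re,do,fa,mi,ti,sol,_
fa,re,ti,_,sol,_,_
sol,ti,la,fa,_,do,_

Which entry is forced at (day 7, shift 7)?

re

Day 1, shift 3: day 1 has {do, re, mi, la, ti} and shift 3 has {re, mi, fa, la, ti}, leaving only sol.
Day 1, shift 2: day 1 has {do, re, mi, sol, la, ti} and shift 2 has {do, re, mi, la, ti}, leaving only fa.
Day 2, shift 3: day 2 has {re, mi, fa, sol, la, ti} and shift 3 has {re, mi, fa, sol, la, ti}, leaving only do.
Day 4, shift 2: day 4 has {mi, fa, la} and shift 2 has {do, re, mi, fa, la, ti}, leaving only sol.
Day 4, shift 5: day 4 has {mi, fa, sol, la} and shift 5 has {re, fa, sol, la, ti}, leaving only do.
Day 4, shift 4: day 4 has {do, mi, fa, sol, la} and shift 4 has {re, mi, fa, sol, la}, leaving only ti.
Day 4, shift 6: day 4 has {do, mi, fa, sol, la, ti} and shift 6 has {do, mi, fa, sol, ti}, leaving only re.
Day 5, shift 7: day 5 has {do, re, mi, fa, sol, ti} and shift 7 has {do, fa, sol, ti}, leaving only la.
Day 6, shift 4: day 6 has {re, fa, sol, ti} and shift 4 has {re, mi, fa, sol, la, ti}, leaving only do.
Day 6, shift 6: day 6 has {do, re, fa, sol, ti} and shift 6 has {do, re, mi, fa, sol, ti}, leaving only la.
Day 6, shift 7: day 6 has {do, re, fa, sol, la, ti} and shift 7 has {do, fa, sol, la, ti}, leaving only mi.
Day 7 already has {do, fa, sol, la, ti} and shift 7 already has {do, mi, fa, sol, la, ti}, so day 7, shift 7 must be re.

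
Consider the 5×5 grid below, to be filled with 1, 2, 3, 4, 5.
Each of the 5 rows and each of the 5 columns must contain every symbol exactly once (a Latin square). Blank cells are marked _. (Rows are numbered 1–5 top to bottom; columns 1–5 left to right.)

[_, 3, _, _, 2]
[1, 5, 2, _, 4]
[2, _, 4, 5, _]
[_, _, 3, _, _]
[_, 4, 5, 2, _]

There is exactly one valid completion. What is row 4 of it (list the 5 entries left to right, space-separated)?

Row 1, column 3: row 1 has {2, 3} and column 3 has {2, 3, 4, 5}, leaving only 1.
Row 1, column 4: row 1 has {1, 2, 3} and column 4 has {2, 5}, leaving only 4.
Row 4, column 4: row 4 has {3} and column 4 has {2, 4, 5}, leaving only 1.
Row 4, column 2: row 4 has {1, 3} and column 2 has {3, 4, 5}, leaving only 2.
Row 4, column 5: row 4 has {1, 2, 3} and column 5 has {2, 4}, leaving only 5.
Row 4, column 1: row 4 has {1, 2, 3, 5} and column 1 has {1, 2}, leaving only 4.
So row 4 reads: 4 2 3 1 5.

4 2 3 1 5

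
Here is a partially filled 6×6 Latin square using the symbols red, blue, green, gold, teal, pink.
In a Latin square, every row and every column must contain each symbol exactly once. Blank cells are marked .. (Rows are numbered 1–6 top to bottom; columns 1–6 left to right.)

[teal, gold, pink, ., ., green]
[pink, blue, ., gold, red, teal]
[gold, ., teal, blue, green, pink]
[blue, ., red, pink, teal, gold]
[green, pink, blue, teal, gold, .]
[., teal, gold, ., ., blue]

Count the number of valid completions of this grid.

Row 1, column 4: eliminating its row and column leaves {red}.
Row 1, column 5: eliminating its row and column leaves {blue}.
Row 2, column 3: eliminating its row and column leaves {green}.
Row 3, column 2: eliminating its row and column leaves {red}.
Row 4, column 2: eliminating its row and column leaves {green}.
Row 5, column 6: eliminating its row and column leaves {red}.
Row 6, column 1: eliminating its row and column leaves {red}.
Row 6, column 4: eliminating its row and column leaves {red, green}.
Row 6, column 5: eliminating its row and column leaves {pink}.
Only one assignment across all blanks avoids any row or column repeat, giving 1 completion.

1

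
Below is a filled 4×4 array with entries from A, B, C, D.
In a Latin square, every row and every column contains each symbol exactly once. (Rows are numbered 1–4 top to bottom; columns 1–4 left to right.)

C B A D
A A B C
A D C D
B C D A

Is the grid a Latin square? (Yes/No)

Row 2 contains A twice (at columns 1 and 2); row 3 is also not a permutation.

No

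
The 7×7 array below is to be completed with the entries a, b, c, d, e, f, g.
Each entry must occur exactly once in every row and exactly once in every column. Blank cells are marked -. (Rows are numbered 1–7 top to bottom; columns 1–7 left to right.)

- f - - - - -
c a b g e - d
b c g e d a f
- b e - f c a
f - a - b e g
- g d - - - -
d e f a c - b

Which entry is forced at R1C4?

b

Row 1, column 3: row 1 has {f} and column 3 has {a, b, d, e, f, g}, leaving only c.
Row 1, column 7: row 1 has {c, f} and column 7 has {a, b, d, f, g}, leaving only e.
Row 2, column 6: row 2 has {a, b, c, d, e, g} and column 6 has {a, c, e}, leaving only f.
Row 4, column 1: row 4 has {a, b, c, e, f} and column 1 has {b, c, d, f}, leaving only g.
Row 1, column 1: row 1 has {c, e, f} and column 1 has {b, c, d, f, g}, leaving only a.
Row 1, column 5: row 1 has {a, c, e, f} and column 5 has {b, c, d, e, f}, leaving only g.
Row 4, column 4: row 4 has {a, b, c, e, f, g} and column 4 has {a, e, g}, leaving only d.
Row 1 already has {a, c, e, f, g} and column 4 already has {a, d, e, g}, so row 1, column 4 must be b.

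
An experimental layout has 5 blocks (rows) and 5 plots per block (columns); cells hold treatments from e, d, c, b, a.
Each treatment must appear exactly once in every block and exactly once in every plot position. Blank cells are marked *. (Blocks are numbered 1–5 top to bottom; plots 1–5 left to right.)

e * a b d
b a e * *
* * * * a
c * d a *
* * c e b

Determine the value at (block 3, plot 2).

e

Block 1, plot 2: block 1 has {e, d, b, a} and plot 2 has {a}, leaving only c.
Block 2, plot 5: block 2 has {e, b, a} and plot 5 has {d, b, a}, leaving only c.
Block 2, plot 4: block 2 has {e, c, b, a} and plot 4 has {e, b, a}, leaving only d.
Block 3, plot 1: block 3 has {a} and plot 1 has {e, c, b}, leaving only d.
Block 3, plot 3: block 3 has {d, a} and plot 3 has {e, d, c, a}, leaving only b.
Block 3 already has {d, b, a} and plot 2 already has {c, a}, so block 3, plot 2 must be e.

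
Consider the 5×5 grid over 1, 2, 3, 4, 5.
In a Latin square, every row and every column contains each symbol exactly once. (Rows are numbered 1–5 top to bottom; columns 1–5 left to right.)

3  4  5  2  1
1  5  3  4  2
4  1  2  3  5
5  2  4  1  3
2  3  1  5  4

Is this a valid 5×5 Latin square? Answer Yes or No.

Yes

Each row is a permutation of the 5 symbols, and so is each column.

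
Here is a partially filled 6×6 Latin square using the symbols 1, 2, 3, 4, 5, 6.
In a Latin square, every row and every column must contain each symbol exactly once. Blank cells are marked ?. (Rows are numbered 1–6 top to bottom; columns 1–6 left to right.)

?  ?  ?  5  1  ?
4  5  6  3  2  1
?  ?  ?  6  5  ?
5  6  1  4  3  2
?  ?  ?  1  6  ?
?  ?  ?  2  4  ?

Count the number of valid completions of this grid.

Row 1, column 1: eliminating its row and column leaves {2, 3, 6}.
Row 1, column 2: eliminating its row and column leaves {2, 3, 4}.
Row 1, column 3: eliminating its row and column leaves {2, 3, 4}.
Row 1, column 6: eliminating its row and column leaves {3, 4, 6}.
Row 3, column 1: eliminating its row and column leaves {1, 2, 3}.
Row 3, column 2: eliminating its row and column leaves {1, 2, 3, 4}.
Row 3, column 3: eliminating its row and column leaves {2, 3, 4}.
Row 3, column 6: eliminating its row and column leaves {3, 4}.
Row 5, column 1: eliminating its row and column leaves {2, 3}.
Row 5, column 2: eliminating its row and column leaves {2, 3, 4}.
Row 5, column 3: eliminating its row and column leaves {2, 3, 4, 5}.
Row 5, column 6: eliminating its row and column leaves {3, 4, 5}.
Row 6, column 1: eliminating its row and column leaves {1, 3, 6}.
Row 6, column 2: eliminating its row and column leaves {1, 3}.
Row 6, column 3: eliminating its row and column leaves {3, 5}.
Row 6, column 6: eliminating its row and column leaves {3, 5, 6}.
Enumerating the assignments across these blanks that avoid any row or column repeat gives 16 completions.

16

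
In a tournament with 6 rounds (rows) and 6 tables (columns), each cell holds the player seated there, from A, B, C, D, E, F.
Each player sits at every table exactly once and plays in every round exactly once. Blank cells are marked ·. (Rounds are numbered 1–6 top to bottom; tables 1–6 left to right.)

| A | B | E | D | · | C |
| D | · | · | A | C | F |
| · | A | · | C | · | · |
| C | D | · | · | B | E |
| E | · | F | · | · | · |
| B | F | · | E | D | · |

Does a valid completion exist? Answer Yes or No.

Yes

No round or table among the givens repeats a symbol, and propagating forced cells runs into no contradiction.
One valid completion exists (for instance, A B E D F C / D E B A C F / F A D C E B / C D A F B E / E C F B A D / B F C E D A).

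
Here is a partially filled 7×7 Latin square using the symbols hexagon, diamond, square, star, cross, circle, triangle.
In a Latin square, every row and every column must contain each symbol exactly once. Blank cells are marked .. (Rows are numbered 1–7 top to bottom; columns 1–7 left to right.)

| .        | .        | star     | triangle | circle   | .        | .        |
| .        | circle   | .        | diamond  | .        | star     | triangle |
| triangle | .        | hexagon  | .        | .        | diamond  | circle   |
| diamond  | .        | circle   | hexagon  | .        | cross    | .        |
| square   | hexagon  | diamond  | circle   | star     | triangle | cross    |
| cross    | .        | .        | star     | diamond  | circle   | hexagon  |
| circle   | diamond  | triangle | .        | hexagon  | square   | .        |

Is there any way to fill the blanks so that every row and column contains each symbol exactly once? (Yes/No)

Row 1, column 1: row 1 has {star, circle, triangle} and column 1 has {diamond, square, cross, circle, triangle}, so it must be hexagon.
Now row 1, column 6: row 1 together with column 6 already contain {hexagon, diamond, square, star, cross, circle, triangle} — every symbol — so nothing can go there. The grid has no valid completion.

No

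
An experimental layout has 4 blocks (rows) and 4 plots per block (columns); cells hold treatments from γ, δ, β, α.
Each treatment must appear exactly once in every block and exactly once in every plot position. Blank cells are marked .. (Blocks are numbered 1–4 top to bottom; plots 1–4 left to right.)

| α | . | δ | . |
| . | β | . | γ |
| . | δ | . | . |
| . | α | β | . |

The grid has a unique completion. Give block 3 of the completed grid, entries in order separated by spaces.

β δ γ α

Block 1, plot 2: block 1 has {δ, α} and plot 2 has {δ, β, α}, leaving only γ.
Block 1, plot 4: block 1 has {γ, δ, α} and plot 4 has {γ}, leaving only β.
Block 3, plot 4: block 3 has {δ} and plot 4 has {γ, β}, leaving only α.
Block 3, plot 3: block 3 has {δ, α} and plot 3 has {δ, β}, leaving only γ.
Block 3, plot 1: block 3 has {γ, δ, α} and plot 1 has {α}, leaving only β.
So block 3 reads: β δ γ α.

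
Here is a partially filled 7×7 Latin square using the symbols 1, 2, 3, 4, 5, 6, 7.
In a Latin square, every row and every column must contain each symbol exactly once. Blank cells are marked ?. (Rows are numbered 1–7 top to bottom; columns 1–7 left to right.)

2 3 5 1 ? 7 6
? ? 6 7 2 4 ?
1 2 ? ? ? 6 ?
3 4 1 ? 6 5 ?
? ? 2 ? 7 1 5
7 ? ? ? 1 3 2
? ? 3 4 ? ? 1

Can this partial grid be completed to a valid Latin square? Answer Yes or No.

Yes

No row or column among the givens repeats a symbol, and propagating forced cells runs into no contradiction.
One valid completion exists (for instance, 2 3 5 1 4 7 6 / 5 1 6 7 2 4 3 / 1 2 7 5 3 6 4 / 3 4 1 2 6 5 7 / 4 6 2 3 7 1 5 / 7 5 4 6 1 3 2 / 6 7 3 4 5 2 1).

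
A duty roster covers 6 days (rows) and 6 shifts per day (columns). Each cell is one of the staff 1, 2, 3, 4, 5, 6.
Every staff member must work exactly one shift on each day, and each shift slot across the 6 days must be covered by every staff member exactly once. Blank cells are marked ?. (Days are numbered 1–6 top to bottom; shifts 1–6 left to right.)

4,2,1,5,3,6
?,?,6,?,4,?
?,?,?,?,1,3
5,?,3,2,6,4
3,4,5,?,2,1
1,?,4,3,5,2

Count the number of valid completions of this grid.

1

Day 2, shift 1: eliminating its day and shift leaves {2}.
Day 2, shift 2: eliminating its day and shift leaves {1, 3, 5}.
Day 2, shift 4: eliminating its day and shift leaves {1}.
Day 2, shift 6: eliminating its day and shift leaves {5}.
Day 3, shift 1: eliminating its day and shift leaves {2, 6}.
Day 3, shift 2: eliminating its day and shift leaves {5, 6}.
Day 3, shift 3: eliminating its day and shift leaves {2}.
Day 3, shift 4: eliminating its day and shift leaves {4, 6}.
Day 4, shift 2: eliminating its day and shift leaves {1}.
Day 5, shift 4: eliminating its day and shift leaves {6}.
Day 6, shift 2: eliminating its day and shift leaves {6}.
Only one assignment across all blanks avoids any day or shift repeat, giving 1 completion.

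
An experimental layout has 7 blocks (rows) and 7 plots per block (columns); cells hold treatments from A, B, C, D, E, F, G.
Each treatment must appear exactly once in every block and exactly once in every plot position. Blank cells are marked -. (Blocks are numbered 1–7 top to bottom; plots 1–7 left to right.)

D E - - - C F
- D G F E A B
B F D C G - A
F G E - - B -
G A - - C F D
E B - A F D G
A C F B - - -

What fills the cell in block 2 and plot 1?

Block 2 already has {A, B, D, E, F, G} and plot 1 already has {A, B, D, E, F, G}, so block 2, plot 1 must be C.

C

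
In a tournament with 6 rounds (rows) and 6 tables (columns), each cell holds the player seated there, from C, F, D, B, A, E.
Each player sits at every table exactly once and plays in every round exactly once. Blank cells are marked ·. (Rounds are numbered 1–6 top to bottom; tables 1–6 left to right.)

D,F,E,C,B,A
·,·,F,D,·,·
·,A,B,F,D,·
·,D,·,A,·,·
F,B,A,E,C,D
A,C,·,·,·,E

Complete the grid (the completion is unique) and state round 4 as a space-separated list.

Round 4, table 3: round 4 has {D, A} and table 3 has {F, B, A, E}, leaving only C.
Round 2, table 2: round 2 has {F, D} and table 2 has {C, F, D, B, A}, leaving only E.
Round 2, table 5: round 2 has {F, D, E} and table 5 has {C, D, B}, leaving only A.
Round 3, table 6: round 3 has {F, D, B, A} and table 6 has {D, A, E}, leaving only C.
Round 2, table 6: round 2 has {F, D, A, E} and table 6 has {C, D, A, E}, leaving only B.
Round 4, table 6: round 4 has {C, D, A} and table 6 has {C, D, B, A, E}, leaving only F.
Round 4, table 5: round 4 has {C, F, D, A} and table 5 has {C, D, B, A}, leaving only E.
Round 4, table 1: round 4 has {C, F, D, A, E} and table 1 has {F, D, A}, leaving only B.
So round 4 reads: B D C A E F.

B D C A E F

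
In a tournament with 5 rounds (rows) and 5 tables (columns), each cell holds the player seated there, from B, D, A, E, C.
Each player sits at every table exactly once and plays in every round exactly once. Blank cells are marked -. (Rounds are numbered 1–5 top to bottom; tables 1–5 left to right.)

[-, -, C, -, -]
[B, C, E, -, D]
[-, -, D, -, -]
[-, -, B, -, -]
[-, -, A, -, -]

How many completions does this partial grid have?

56

Round 1, table 1: eliminating its round and table leaves {D, A, E}.
Round 1, table 2: eliminating its round and table leaves {B, D, A, E}.
Round 1, table 4: eliminating its round and table leaves {B, D, A, E}.
Round 1, table 5: eliminating its round and table leaves {B, A, E}.
Round 2, table 4: eliminating its round and table leaves {A}.
Round 3, table 1: eliminating its round and table leaves {A, E, C}.
Round 3, table 2: eliminating its round and table leaves {B, A, E}.
Round 3, table 4: eliminating its round and table leaves {B, A, E, C}.
Round 3, table 5: eliminating its round and table leaves {B, A, E, C}.
Round 4, table 1: eliminating its round and table leaves {D, A, E, C}.
Round 4, table 2: eliminating its round and table leaves {D, A, E}.
Round 4, table 4: eliminating its round and table leaves {D, A, E, C}.
Round 4, table 5: eliminating its round and table leaves {A, E, C}.
Round 5, table 1: eliminating its round and table leaves {D, E, C}.
Round 5, table 2: eliminating its round and table leaves {B, D, E}.
Round 5, table 4: eliminating its round and table leaves {B, D, E, C}.
Round 5, table 5: eliminating its round and table leaves {B, E, C}.
Enumerating the assignments across these blanks that avoid any round or table repeat gives 56 completions.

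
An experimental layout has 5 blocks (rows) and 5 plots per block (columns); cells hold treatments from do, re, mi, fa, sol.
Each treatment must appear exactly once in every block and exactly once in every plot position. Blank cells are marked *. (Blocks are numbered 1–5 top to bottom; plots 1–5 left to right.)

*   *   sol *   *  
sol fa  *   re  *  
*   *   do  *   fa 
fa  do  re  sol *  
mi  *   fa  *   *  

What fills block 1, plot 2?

mi

Block 2, plot 3: block 2 has {re, fa, sol} and plot 3 has {do, re, fa, sol}, leaving only mi.
Block 2, plot 5: block 2 has {re, mi, fa, sol} and plot 5 has {fa}, leaving only do.
Block 3, plot 1: block 3 has {do, fa} and plot 1 has {mi, fa, sol}, leaving only re.
Block 1, plot 1: block 1 has {sol} and plot 1 has {re, mi, fa, sol}, leaving only do.
Block 3, plot 4: block 3 has {do, re, fa} and plot 4 has {re, sol}, leaving only mi.
Block 1, plot 4: block 1 has {do, sol} and plot 4 has {re, mi, sol}, leaving only fa.
Block 3, plot 2: block 3 has {do, re, mi, fa} and plot 2 has {do, fa}, leaving only sol.
Block 4, plot 5: block 4 has {do, re, fa, sol} and plot 5 has {do, fa}, leaving only mi.
Block 1, plot 5: block 1 has {do, fa, sol} and plot 5 has {do, mi, fa}, leaving only re.
Block 1 already has {do, re, fa, sol} and plot 2 already has {do, fa, sol}, so block 1, plot 2 must be mi.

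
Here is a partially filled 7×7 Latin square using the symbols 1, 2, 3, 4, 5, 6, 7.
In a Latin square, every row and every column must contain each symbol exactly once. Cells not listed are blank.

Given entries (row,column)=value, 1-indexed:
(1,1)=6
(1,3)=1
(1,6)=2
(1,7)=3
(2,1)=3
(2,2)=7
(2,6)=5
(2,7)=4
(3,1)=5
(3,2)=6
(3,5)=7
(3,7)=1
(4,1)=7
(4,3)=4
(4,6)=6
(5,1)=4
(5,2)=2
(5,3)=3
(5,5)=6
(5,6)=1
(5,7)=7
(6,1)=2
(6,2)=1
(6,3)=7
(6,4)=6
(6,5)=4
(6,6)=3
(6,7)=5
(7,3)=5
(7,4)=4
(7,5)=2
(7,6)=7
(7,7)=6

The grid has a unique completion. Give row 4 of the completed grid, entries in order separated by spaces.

7 5 4 1 3 6 2

Row 4, column 7: row 4 has {4, 6, 7} and column 7 has {1, 3, 4, 5, 6, 7}, leaving only 2.
Row 1, column 5: row 1 has {1, 2, 3, 6} and column 5 has {2, 4, 6, 7}, leaving only 5.
Row 1, column 2: row 1 has {1, 2, 3, 5, 6} and column 2 has {1, 2, 6, 7}, leaving only 4.
Row 1, column 4: row 1 has {1, 2, 3, 4, 5, 6} and column 4 has {4, 6}, leaving only 7.
Row 2, column 5: row 2 has {3, 4, 5, 7} and column 5 has {2, 4, 5, 6, 7}, leaving only 1.
Row 4, column 5: row 4 has {2, 4, 6, 7} and column 5 has {1, 2, 4, 5, 6, 7}, leaving only 3.
Row 4, column 2: row 4 has {2, 3, 4, 6, 7} and column 2 has {1, 2, 4, 6, 7}, leaving only 5.
Row 4, column 4: row 4 has {2, 3, 4, 5, 6, 7} and column 4 has {4, 6, 7}, leaving only 1.
So row 4 reads: 7 5 4 1 3 6 2.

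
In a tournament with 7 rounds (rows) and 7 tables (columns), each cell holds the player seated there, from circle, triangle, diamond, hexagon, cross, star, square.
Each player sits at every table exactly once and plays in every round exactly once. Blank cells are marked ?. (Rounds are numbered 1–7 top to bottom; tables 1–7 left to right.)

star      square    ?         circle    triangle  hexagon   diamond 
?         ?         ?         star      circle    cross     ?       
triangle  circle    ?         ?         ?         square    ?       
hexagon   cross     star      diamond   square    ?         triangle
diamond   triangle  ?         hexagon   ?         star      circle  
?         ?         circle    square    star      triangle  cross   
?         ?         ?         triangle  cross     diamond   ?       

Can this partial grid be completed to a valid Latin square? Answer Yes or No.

Round 5, table 5: round 5 together with table 5 already contain {circle, triangle, diamond, hexagon, cross, star, square} — every symbol — so nothing can go there. The grid has no valid completion.

No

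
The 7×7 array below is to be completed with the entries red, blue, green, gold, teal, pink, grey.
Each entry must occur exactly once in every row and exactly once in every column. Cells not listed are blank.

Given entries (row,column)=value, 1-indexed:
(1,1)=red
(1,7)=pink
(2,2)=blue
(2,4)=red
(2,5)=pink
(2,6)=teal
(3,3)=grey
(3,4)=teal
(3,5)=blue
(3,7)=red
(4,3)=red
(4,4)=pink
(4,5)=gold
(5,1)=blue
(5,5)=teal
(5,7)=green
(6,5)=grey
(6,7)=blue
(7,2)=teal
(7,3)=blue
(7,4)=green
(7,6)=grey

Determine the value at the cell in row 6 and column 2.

red

Row 1, column 5: row 1 has {red, pink} and column 5 has {blue, gold, teal, pink, grey}, leaving only green.
Row 6, column 4: row 6 has {blue, grey} and column 4 has {red, green, teal, pink}, leaving only gold.
Row 5, column 4: row 5 has {blue, green, teal} and column 4 has {red, green, gold, teal, pink}, leaving only grey.
Row 1, column 4: row 1 has {red, green, pink} and column 4 has {red, green, gold, teal, pink, grey}, leaving only blue.
Row 1, column 6: row 1 has {red, blue, green, pink} and column 6 has {teal, grey}, leaving only gold.
Row 1, column 2: row 1 has {red, blue, green, gold, pink} and column 2 has {blue, teal}, leaving only grey.
Row 1, column 3: row 1 has {red, blue, green, gold, pink, grey} and column 3 has {red, blue, grey}, leaving only teal.
Row 4, column 2: row 4 has {red, gold, pink} and column 2 has {blue, teal, grey}, leaving only green.
Row 4, column 6: row 4 has {red, green, gold, pink} and column 6 has {gold, teal, grey}, leaving only blue.
Row 7, column 5: row 7 has {blue, green, teal, grey} and column 5 has {blue, green, gold, teal, pink, grey}, leaving only red.
Row 7, column 7: row 7 has {red, blue, green, teal, grey} and column 7 has {red, blue, green, pink}, leaving only gold.
Row 2, column 7: row 2 has {red, blue, teal, pink} and column 7 has {red, blue, green, gold, pink}, leaving only grey.
Row 4, column 7: row 4 has {red, blue, green, gold, pink} and column 7 has {red, blue, green, gold, pink, grey}, leaving only teal.
Row 4, column 1: row 4 has {red, blue, green, gold, teal, pink} and column 1 has {red, blue}, leaving only grey.
Row 7, column 1: row 7 has {red, blue, green, gold, teal, grey} and column 1 has {red, blue, grey}, leaving only pink.
Row 6, column 2 is narrowed to {red, pink}.
If it were pink, then row 6, column 3 would be left with no valid symbol.
So row 6, column 2 must be red.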